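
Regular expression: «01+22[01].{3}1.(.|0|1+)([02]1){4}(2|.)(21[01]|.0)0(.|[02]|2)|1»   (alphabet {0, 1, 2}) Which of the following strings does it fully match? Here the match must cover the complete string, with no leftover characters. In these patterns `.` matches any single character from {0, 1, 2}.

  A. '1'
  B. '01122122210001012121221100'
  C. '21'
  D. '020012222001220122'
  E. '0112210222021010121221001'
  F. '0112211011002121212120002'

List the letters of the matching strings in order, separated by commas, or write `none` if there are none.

A → match
B → match
C → no match
D → no match
E → no match
F → match

A, B, F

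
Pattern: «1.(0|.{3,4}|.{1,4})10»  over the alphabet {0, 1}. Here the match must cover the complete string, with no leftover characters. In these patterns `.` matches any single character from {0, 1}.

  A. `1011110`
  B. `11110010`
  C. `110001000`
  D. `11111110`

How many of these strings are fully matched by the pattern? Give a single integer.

3

A. `1011110` → match
B. `11110010` → match
C. `110001000` → no match — must end with `10`
D. `11111110` → match
Total matched: 3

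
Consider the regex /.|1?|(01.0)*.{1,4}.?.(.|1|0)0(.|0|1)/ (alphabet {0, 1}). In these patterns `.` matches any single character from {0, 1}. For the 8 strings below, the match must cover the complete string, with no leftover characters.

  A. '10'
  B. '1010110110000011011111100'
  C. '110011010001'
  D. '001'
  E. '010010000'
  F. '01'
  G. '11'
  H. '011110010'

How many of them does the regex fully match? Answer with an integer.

1

A. '10' → no match
B → no match
C. '110011010001' → no match
D. '001' → no match
E. '010010000' → match
F. '01' → no match
G. '11' → no match
H. '011110010' → no match
Total matched: 1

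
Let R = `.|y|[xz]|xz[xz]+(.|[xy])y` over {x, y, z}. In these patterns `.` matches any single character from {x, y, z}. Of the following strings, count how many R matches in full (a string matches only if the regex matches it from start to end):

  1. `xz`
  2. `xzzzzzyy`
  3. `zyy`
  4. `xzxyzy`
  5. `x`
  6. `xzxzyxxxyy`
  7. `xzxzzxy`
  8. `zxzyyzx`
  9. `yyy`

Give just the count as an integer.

3

1 → no match
2 → match
3 → no match
4 → no match
5 → match
6 → no match
7 → match
8 → no match
9 → no match
Total matched: 3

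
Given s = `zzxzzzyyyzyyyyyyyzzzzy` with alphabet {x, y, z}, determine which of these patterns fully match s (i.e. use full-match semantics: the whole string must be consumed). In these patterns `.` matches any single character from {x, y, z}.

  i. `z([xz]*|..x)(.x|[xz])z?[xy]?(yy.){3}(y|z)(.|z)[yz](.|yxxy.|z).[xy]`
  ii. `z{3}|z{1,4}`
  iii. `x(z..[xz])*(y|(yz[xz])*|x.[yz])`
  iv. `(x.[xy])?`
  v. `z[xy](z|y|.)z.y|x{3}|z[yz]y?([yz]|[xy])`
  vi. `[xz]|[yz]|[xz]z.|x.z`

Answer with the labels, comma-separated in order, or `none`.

i → match
ii → no match — must end with `z`
iii → no match — must start with `x`
iv → no match
v → no match
vi → no match

i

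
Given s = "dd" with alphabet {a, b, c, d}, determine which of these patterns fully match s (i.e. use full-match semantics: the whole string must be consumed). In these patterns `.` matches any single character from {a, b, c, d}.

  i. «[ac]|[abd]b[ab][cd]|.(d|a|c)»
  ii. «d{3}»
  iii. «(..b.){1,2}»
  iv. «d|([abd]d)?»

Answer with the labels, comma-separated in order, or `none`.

i → match
ii → no match
iii → no match
iv → match

i, iv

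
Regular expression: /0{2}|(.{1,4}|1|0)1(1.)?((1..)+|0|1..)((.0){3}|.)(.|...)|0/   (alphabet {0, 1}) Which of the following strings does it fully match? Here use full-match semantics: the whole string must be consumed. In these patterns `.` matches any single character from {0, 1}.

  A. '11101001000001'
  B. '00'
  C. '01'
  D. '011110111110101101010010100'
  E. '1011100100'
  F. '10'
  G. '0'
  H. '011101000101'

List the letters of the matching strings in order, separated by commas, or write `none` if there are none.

A, B, E, G, H

A → match
B → match
C → no match
D → no match
E → match
F → no match
G → match
H → match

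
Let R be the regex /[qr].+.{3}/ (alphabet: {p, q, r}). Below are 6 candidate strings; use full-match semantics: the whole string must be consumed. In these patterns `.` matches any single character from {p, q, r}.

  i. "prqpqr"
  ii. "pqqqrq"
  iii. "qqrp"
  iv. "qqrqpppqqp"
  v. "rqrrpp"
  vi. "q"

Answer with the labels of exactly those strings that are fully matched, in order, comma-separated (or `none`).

i → no match
ii → no match
iii → no match
iv → match
v → match
vi → no match

iv, v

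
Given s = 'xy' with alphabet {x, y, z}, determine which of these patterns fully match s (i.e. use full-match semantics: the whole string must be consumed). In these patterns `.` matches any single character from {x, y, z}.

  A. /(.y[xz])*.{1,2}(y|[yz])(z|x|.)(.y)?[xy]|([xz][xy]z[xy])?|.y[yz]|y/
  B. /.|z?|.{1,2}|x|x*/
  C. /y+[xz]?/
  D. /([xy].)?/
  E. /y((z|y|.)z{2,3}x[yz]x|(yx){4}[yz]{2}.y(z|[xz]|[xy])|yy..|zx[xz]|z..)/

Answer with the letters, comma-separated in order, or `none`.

B, D

A → no match
B → match
C → no match — must start with 'y'
D → match
E → no match — must start with 'y'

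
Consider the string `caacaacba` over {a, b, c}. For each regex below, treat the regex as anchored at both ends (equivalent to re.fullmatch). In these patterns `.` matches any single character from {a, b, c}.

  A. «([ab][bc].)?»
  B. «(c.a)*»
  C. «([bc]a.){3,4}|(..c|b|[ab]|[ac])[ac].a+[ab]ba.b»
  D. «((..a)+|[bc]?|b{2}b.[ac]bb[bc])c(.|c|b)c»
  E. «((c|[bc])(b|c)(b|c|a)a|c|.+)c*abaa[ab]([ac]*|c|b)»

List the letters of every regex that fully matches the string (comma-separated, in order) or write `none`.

A → no match
B → match
C → no match
D → no match — must end with `c`
E → no match

B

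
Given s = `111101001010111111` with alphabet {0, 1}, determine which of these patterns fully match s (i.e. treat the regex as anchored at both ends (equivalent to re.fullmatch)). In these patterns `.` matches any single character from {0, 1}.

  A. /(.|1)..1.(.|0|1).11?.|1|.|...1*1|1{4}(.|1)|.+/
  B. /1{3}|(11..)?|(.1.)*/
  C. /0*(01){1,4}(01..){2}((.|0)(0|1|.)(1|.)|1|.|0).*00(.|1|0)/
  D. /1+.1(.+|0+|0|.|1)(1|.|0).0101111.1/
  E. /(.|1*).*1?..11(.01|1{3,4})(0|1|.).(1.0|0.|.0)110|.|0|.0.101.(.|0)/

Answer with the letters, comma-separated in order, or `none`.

A → match
B → no match
C → no match
D → match
E → no match

A, D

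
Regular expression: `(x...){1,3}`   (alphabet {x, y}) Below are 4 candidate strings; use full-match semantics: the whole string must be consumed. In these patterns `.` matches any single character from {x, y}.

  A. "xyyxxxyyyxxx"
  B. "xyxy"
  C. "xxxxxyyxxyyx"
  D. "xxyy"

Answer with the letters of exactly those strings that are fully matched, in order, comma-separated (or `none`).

B, C, D

A. "xyyxxxyyyxxx" → no match
B. "xyxy" → match
C. "xxxxxyyxxyyx" → match
D. "xxyy" → match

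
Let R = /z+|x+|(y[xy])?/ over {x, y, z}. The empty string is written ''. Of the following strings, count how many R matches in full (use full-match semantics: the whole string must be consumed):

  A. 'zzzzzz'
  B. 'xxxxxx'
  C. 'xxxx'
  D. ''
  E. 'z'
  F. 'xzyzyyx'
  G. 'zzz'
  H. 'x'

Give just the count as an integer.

7

A → match
B → match
C → match
D → match
E → match
F → no match
G → match
H → match
Total matched: 7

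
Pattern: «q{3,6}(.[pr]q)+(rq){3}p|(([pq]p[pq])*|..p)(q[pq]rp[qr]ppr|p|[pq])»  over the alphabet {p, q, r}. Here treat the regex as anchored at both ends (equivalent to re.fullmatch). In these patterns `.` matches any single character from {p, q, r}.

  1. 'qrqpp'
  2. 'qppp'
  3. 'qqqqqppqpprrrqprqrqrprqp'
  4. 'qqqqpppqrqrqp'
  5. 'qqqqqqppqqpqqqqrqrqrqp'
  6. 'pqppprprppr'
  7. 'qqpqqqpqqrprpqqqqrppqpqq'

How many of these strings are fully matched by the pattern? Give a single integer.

1

1. 'qrqpp' → no match
2. 'qppp' → match
3 → no match
4 → no match
5 → no match
6. 'pqppprprppr' → no match
7 → no match
Total matched: 1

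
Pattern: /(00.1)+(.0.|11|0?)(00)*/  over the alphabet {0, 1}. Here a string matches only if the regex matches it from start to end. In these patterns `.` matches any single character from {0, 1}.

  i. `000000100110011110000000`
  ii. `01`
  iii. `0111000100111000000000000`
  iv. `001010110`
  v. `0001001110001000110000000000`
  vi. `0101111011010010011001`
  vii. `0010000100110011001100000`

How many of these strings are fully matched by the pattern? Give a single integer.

0

i → no match
ii → no match — must start with `00`
iii → no match — must start with `00`
iv → no match
v → no match
vi → no match — must start with `00`
vii → no match
Total matched: 0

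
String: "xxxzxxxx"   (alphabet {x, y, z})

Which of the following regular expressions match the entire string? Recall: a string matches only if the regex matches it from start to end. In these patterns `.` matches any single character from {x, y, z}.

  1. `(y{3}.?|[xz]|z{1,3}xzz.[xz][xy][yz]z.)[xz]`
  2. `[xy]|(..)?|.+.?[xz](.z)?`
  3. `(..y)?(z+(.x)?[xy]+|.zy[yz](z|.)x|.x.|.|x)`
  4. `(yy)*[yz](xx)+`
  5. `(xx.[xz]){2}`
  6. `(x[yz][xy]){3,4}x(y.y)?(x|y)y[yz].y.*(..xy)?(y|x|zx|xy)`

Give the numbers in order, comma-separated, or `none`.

2, 5

1 → no match
2 → match
3 → no match
4 → no match
5 → match
6 → no match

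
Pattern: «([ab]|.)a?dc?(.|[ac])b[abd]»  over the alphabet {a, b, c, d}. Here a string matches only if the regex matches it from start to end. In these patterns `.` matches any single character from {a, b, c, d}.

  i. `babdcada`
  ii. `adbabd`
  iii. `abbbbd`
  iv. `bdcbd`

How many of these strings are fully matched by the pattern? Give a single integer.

1

i → no match
ii → no match
iii → no match
iv → match
Total matched: 1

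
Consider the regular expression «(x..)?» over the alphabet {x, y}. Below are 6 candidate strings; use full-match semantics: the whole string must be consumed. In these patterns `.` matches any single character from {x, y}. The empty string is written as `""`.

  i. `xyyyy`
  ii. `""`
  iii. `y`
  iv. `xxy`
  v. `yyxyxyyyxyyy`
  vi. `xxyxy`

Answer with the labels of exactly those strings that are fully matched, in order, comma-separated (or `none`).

ii, iv

i → no match
ii → match
iii → no match
iv → match
v → no match
vi → no match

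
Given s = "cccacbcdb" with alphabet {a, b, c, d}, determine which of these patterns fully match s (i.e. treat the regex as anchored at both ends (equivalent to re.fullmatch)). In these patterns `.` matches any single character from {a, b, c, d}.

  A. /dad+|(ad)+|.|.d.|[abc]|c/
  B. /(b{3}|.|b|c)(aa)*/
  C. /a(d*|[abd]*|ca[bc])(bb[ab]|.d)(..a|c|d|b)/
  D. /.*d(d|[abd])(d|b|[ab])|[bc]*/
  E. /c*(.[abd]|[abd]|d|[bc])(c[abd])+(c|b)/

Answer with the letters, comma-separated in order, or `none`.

E

A → no match
B → no match
C → no match — must start with "a"
D → no match
E → match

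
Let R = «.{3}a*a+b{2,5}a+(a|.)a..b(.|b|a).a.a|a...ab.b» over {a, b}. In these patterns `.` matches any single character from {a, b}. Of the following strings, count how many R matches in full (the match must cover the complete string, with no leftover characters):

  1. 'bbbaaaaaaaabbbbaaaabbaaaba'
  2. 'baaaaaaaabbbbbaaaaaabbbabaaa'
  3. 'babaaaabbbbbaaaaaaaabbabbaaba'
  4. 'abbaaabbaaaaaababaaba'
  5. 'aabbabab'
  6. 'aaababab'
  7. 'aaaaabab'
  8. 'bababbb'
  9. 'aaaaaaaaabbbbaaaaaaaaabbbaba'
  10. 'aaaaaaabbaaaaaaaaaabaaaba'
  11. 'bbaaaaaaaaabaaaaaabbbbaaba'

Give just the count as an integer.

7

1 → match
2 → match
3 → no match
4 → no match
5 → match
6 → match
7 → match
8 → no match
9 → match
10 → match
11 → no match
Total matched: 7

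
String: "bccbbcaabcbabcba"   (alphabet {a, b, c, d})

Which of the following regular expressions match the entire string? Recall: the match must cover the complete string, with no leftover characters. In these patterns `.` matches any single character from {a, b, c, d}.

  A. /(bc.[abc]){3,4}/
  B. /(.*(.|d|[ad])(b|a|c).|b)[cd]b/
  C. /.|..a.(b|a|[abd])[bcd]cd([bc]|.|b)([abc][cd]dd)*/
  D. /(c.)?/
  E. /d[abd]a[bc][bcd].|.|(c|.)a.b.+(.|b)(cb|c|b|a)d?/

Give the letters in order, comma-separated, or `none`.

A

A → match
B → no match — must end with "b"
C → no match
D → no match
E → no match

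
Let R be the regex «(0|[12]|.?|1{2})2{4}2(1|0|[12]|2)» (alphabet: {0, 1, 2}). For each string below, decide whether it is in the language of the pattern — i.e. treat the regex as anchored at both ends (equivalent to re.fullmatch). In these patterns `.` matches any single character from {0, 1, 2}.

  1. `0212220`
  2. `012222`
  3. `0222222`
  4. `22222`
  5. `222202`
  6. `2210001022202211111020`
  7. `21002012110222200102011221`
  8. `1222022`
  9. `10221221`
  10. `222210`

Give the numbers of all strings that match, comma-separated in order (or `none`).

1 → no match
2 → no match
3 → match
4 → no match
5 → no match
6 → no match
7 → no match
8 → no match
9 → no match
10 → no match

3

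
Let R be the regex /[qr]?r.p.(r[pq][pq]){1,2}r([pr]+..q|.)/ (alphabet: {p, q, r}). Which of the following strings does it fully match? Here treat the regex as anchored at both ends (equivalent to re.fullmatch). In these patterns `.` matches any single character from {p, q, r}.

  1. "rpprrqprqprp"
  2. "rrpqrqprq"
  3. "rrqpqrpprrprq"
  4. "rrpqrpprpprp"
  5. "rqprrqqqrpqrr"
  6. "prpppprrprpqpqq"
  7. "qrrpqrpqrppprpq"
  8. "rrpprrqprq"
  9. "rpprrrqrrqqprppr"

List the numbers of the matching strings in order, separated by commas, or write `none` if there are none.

1, 2, 3, 4, 7, 8

1 → match
2 → match
3 → match
4 → match
5 → no match
6 → no match
7 → match
8 → match
9 → no match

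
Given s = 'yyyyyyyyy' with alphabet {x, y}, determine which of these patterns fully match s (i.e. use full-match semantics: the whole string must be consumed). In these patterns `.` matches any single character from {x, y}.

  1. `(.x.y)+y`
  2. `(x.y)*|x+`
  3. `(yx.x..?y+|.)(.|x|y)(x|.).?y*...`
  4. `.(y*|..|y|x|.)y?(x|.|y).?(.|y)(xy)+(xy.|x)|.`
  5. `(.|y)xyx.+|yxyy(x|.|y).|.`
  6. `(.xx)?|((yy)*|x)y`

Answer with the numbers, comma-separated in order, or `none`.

1 → no match
2 → no match
3 → match
4 → no match
5 → no match
6 → match

3, 6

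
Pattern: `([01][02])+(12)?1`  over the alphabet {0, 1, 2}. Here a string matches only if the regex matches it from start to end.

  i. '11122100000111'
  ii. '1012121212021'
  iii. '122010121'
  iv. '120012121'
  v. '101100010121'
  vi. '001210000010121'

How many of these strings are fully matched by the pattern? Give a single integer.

3

i → no match
ii → match
iii → no match
iv → match
v → no match
vi → match
Total matched: 3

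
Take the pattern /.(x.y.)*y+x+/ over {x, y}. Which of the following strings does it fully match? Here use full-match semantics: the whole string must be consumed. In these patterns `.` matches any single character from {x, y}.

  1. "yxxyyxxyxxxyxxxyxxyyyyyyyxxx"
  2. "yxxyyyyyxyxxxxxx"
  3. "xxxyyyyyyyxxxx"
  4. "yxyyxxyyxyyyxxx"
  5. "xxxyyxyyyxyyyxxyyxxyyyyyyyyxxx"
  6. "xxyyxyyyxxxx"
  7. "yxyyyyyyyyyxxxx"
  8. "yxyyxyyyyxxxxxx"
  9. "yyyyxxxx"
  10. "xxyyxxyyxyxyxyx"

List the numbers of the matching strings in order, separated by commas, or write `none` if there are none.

1, 3, 4, 5, 6, 7, 8, 9

1 → match
2 → no match
3 → match
4 → match
5 → match
6. "xxyyxyyyxxxx" → match
7 → match
8 → match
9. "yyyyxxxx" → match
10 → no match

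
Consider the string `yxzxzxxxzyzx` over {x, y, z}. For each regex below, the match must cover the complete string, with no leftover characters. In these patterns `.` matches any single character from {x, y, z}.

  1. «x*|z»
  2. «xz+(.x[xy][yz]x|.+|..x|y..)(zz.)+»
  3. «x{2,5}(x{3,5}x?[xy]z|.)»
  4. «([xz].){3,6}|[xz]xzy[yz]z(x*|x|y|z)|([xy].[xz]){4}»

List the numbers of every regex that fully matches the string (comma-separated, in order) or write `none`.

1 → no match
2 → no match — must start with `xz`
3 → no match — must start with `x`
4 → match

4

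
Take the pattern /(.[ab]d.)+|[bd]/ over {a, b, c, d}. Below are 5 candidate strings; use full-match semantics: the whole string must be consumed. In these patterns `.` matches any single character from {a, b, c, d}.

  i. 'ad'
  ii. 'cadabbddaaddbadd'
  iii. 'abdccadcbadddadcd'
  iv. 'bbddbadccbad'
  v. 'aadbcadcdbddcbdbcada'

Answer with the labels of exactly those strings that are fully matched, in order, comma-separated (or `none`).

i → no match
ii → match
iii → no match
iv → no match
v → match

ii, v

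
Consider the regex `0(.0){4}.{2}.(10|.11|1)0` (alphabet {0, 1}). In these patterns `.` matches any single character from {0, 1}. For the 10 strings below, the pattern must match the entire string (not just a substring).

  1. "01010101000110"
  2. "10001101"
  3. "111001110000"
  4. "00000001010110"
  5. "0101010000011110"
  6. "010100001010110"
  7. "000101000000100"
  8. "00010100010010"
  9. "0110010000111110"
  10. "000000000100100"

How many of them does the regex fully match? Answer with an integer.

1 → match
2 → no match — must start with "0"
3 → no match — must start with "0"
4 → match
5 → match
6 → no match
7 → match
8 → match
9 → no match
10 → match
Total matched: 6

6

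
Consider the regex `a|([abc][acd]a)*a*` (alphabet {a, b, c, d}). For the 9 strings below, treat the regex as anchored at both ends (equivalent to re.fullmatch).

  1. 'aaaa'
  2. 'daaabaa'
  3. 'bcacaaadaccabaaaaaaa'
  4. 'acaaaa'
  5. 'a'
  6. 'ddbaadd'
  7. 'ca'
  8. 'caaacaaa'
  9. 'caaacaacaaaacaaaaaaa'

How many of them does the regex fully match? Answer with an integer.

1. 'aaaa' → match
2. 'daaabaa' → no match
3 → match
4. 'acaaaa' → match
5. 'a' → match
6. 'ddbaadd' → no match
7. 'ca' → no match
8. 'caaacaaa' → match
9 → match
Total matched: 6

6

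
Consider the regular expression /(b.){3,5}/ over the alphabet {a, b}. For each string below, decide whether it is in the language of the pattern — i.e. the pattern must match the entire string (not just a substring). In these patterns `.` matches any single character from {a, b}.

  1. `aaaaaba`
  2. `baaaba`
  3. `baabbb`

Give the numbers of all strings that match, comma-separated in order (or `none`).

none

1 → no match — must start with `b`
2 → no match
3 → no match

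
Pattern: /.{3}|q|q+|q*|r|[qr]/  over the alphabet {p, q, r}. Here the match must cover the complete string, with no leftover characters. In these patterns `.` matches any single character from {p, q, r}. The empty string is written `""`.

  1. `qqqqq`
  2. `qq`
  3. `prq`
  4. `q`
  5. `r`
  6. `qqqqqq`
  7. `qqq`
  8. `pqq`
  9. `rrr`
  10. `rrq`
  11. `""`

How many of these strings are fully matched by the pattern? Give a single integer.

1 → match
2 → match
3 → match
4 → match
5 → match
6 → match
7 → match
8 → match
9 → match
10 → match
11 → match
Total matched: 11

11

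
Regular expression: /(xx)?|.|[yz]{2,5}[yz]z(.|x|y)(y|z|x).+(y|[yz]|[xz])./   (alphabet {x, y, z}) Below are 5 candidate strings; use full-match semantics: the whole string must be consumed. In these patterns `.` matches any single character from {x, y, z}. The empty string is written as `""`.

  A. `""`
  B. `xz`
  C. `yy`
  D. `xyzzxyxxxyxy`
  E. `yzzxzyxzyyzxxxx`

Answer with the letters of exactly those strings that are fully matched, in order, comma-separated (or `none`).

A

A → match
B → no match
C → no match
D → no match
E → no match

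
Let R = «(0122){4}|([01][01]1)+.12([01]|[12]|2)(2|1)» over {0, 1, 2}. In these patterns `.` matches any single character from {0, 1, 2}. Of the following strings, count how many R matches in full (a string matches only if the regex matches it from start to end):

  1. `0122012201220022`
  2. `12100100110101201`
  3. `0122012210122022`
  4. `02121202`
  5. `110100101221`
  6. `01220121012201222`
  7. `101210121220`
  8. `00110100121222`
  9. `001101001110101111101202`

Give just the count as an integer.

1 → no match
2 → no match
3 → no match
4 → no match
5 → no match
6 → no match
7 → no match
8 → match
9 → no match
Total matched: 1

1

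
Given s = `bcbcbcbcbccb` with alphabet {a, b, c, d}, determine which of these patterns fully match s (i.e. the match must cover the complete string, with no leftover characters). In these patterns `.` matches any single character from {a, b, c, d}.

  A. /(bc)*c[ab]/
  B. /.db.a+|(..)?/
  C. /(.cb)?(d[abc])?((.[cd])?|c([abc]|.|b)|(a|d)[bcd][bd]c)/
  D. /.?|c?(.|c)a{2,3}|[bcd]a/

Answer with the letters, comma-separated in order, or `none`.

A → match
B → no match
C → no match
D → no match

A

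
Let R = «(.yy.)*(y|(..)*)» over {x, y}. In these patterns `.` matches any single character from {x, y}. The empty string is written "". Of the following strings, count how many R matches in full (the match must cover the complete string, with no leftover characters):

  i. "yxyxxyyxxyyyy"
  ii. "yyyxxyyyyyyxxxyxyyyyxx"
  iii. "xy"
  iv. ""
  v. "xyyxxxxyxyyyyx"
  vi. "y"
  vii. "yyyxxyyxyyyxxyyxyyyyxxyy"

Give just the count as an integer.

6

i → no match
ii → match
iii → match
iv → match
v → match
vi → match
vii → match
Total matched: 6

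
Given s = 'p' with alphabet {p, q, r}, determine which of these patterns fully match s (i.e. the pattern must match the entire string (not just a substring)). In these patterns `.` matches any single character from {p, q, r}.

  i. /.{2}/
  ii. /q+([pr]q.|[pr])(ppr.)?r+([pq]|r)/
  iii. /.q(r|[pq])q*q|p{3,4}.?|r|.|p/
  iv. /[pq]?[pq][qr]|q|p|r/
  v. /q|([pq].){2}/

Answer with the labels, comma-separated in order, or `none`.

iii, iv

i → no match
ii → no match — must start with 'q'
iii → match
iv → match
v → no match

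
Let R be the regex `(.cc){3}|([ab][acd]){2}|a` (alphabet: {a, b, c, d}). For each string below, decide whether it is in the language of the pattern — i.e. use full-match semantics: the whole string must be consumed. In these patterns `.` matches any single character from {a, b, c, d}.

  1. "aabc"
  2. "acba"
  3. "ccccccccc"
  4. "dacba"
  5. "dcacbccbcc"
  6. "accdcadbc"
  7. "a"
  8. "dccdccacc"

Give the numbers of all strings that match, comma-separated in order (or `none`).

1 → match
2 → match
3 → match
4 → no match
5 → no match
6 → no match
7 → match
8 → match

1, 2, 3, 7, 8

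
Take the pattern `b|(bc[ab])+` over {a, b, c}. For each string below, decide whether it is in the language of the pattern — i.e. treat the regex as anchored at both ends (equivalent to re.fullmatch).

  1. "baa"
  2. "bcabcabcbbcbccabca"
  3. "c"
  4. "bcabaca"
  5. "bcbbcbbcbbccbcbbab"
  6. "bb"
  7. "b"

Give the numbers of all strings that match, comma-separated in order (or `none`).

1 → no match
2 → no match
3 → no match
4 → no match
5 → no match
6 → no match
7 → match

7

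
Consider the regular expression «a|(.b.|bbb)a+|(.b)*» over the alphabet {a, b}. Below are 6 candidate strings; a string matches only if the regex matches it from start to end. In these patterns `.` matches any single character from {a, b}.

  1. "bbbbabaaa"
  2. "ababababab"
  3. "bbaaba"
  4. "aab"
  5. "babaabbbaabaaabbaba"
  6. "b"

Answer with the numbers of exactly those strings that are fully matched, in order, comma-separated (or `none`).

2

1 → no match
2 → match
3 → no match
4 → no match
5 → no match
6 → no match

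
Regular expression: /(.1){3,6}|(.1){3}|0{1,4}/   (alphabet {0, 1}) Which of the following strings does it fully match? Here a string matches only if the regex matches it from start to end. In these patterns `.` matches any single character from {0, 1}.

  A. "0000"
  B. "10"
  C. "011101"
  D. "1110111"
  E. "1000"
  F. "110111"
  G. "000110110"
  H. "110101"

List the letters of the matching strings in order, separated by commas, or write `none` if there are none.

A → match
B → no match
C → match
D → no match
E → no match
F → match
G → no match
H → match

A, C, F, H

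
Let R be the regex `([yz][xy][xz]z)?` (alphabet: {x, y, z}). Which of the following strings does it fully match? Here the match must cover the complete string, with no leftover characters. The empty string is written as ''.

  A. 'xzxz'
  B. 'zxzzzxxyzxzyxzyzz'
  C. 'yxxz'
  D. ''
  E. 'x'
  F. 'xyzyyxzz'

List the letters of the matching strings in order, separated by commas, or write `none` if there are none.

A → no match
B → no match
C → match
D → match
E → no match
F → no match

C, D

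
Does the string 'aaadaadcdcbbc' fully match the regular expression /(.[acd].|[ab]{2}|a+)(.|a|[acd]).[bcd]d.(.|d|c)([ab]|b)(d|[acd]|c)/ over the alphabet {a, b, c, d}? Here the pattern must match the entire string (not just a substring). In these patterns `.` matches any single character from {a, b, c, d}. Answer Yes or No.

No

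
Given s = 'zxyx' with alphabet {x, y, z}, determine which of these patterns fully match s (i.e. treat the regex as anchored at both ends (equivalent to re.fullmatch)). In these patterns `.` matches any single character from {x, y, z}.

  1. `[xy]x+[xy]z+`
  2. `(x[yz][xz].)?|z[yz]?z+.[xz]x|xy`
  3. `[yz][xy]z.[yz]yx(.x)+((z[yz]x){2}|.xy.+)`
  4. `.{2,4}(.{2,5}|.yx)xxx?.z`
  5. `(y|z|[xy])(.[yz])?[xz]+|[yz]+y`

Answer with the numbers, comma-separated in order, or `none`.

5

1 → no match — must end with 'z'
2 → no match
3 → no match
4 → no match — must end with 'z'
5 → match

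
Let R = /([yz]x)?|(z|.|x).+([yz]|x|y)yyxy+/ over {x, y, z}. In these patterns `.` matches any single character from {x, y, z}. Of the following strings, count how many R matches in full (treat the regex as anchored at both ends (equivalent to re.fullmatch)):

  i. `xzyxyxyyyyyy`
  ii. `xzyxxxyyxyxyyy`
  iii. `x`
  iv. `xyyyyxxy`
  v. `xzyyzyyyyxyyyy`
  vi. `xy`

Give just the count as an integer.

1

i → no match
ii → no match
iii → no match
iv → no match
v → match
vi → no match
Total matched: 1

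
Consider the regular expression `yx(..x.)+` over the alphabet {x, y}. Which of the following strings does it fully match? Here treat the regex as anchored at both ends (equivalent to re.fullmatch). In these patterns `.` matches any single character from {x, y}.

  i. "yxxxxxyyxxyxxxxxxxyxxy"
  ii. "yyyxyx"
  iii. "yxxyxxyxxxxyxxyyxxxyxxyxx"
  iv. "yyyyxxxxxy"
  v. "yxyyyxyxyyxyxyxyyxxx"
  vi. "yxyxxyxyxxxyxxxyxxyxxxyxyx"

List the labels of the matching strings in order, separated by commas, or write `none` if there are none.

i

i → match
ii → no match — must start with "yx"
iii → no match
iv → no match — must start with "yx"
v → no match
vi → no match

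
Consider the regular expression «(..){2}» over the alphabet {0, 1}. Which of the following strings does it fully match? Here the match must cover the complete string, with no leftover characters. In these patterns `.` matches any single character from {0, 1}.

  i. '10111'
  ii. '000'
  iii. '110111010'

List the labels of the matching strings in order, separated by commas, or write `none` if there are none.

none

i → no match
ii → no match
iii → no match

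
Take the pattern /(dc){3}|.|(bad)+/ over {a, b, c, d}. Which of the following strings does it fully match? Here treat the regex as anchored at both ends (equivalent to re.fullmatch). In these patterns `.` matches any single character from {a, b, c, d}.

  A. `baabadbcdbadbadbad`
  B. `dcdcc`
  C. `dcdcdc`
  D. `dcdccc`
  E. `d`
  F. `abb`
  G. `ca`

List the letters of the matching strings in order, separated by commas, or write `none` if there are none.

C, E

A → no match
B → no match
C → match
D → no match
E → match
F → no match
G → no match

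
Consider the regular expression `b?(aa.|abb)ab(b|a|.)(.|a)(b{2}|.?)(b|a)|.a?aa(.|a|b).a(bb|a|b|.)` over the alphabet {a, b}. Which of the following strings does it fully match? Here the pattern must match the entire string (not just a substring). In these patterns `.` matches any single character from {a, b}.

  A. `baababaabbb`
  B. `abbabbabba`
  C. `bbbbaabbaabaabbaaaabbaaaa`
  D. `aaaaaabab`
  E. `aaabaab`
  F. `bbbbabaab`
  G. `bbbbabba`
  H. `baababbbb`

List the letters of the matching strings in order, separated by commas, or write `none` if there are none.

A → match
B → match
C → no match
D → no match
E → match
F → no match
G → no match
H → match

A, B, E, H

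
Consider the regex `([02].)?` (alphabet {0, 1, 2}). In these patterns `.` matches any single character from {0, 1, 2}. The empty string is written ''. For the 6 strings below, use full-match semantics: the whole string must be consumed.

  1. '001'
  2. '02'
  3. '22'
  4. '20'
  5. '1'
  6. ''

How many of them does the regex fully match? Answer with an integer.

4

1. '001' → no match
2. '02' → match
3. '22' → match
4. '20' → match
5. '1' → no match
6. '' → match
Total matched: 4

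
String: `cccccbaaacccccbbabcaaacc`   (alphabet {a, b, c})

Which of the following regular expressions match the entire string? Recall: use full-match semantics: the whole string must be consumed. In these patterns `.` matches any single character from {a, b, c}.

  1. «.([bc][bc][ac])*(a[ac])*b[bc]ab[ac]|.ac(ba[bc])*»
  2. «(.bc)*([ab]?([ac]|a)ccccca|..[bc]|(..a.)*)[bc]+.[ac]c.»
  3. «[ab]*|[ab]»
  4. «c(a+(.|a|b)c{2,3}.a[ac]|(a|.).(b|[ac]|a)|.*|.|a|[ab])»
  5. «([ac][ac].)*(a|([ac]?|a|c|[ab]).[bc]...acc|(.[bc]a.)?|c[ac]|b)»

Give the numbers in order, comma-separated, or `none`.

1 → no match
2 → no match
3 → no match
4 → match
5 → match

4, 5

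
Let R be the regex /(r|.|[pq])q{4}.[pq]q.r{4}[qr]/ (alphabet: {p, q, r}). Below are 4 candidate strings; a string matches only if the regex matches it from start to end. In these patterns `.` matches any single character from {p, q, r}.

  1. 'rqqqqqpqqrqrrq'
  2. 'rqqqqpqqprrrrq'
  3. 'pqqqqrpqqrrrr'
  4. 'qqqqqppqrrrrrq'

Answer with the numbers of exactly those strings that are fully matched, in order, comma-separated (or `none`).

1 → no match
2 → match
3 → no match
4 → match

2, 4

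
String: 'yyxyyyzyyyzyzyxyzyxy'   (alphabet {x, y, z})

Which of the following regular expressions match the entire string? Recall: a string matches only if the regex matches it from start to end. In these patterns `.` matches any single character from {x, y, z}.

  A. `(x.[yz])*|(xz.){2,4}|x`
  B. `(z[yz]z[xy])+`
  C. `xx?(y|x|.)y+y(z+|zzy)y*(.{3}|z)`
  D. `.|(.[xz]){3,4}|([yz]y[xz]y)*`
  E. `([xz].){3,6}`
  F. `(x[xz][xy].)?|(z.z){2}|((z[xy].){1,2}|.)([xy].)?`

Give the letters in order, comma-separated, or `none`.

A → no match
B → no match — must start with 'z'
C → no match — must start with 'x'
D → match
E → no match
F → no match

D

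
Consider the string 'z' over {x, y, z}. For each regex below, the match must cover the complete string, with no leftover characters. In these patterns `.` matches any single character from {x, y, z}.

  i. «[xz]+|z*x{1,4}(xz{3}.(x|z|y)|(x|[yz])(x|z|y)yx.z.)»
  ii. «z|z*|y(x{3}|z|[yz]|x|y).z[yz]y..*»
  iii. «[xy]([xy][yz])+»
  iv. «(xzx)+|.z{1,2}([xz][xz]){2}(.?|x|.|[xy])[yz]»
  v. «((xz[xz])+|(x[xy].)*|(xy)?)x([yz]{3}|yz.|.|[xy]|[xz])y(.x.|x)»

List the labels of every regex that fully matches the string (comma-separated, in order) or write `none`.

i → match
ii → match
iii → no match
iv → no match
v → no match

i, ii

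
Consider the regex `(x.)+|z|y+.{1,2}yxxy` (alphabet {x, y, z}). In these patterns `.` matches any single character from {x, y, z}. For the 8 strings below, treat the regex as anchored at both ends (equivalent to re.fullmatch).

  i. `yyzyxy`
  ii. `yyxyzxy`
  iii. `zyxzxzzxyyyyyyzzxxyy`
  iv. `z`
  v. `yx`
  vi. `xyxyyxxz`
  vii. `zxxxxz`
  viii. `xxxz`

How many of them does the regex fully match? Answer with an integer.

i → no match
ii → no match
iii → no match
iv → match
v → no match
vi → no match
vii → no match
viii → match
Total matched: 2

2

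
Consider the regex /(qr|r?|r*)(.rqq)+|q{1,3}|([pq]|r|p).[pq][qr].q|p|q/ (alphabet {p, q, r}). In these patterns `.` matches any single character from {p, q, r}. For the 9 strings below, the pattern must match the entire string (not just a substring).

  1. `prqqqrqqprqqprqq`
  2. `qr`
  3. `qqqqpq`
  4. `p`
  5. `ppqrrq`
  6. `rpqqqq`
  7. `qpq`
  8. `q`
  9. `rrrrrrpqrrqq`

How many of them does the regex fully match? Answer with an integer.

1 → match
2 → no match
3 → match
4 → match
5 → match
6 → match
7 → no match
8 → match
9 → no match
Total matched: 6

6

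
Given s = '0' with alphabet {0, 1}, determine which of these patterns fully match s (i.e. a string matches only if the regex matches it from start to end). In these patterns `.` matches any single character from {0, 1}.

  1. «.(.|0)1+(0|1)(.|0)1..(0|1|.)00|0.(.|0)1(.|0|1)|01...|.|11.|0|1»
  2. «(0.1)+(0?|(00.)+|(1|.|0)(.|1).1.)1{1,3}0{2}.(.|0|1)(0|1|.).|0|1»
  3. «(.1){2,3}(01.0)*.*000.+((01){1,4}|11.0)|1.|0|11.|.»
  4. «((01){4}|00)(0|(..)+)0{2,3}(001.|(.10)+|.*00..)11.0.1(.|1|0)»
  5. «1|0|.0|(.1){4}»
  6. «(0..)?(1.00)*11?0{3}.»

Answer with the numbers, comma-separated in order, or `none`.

1, 2, 3, 5

1 → match
2 → match
3 → match
4 → no match
5 → match
6 → no match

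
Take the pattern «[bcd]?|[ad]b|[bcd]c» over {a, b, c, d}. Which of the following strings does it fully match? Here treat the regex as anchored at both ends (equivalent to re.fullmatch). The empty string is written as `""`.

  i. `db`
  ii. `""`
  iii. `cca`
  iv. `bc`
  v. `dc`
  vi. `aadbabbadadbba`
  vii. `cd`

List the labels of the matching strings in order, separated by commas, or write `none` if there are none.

i → match
ii → match
iii → no match
iv → match
v → match
vi → no match
vii → no match

i, ii, iv, v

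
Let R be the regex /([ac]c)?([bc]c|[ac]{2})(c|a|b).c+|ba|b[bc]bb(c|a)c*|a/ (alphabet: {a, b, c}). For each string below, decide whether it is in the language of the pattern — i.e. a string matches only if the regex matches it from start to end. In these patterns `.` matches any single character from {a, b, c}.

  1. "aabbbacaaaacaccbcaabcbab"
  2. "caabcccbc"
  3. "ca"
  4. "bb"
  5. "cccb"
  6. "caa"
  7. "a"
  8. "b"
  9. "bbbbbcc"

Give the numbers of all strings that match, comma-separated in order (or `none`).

7

1 → no match
2. "caabcccbc" → no match
3. "ca" → no match
4. "bb" → no match
5. "cccb" → no match
6. "caa" → no match
7. "a" → match
8. "b" → no match
9. "bbbbbcc" → no match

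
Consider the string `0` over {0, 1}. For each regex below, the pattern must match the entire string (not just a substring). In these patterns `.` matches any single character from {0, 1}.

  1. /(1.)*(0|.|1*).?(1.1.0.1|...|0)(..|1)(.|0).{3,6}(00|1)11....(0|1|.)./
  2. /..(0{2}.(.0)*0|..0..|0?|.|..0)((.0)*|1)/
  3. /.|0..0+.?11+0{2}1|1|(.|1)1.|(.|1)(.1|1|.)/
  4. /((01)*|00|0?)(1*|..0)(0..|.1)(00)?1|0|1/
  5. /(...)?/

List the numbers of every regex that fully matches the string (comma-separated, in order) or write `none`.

3, 4

1 → no match
2 → no match
3 → match
4 → match
5 → no match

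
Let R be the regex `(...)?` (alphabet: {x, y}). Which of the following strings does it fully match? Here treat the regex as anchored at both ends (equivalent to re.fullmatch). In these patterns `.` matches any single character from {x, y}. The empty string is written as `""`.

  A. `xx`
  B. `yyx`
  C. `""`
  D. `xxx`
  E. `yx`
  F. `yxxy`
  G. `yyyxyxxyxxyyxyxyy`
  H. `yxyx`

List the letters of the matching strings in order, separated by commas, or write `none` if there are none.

A. `xx` → no match
B. `yyx` → match
C. `""` → match
D. `xxx` → match
E. `yx` → no match
F. `yxxy` → no match
G → no match
H. `yxyx` → no match

B, C, D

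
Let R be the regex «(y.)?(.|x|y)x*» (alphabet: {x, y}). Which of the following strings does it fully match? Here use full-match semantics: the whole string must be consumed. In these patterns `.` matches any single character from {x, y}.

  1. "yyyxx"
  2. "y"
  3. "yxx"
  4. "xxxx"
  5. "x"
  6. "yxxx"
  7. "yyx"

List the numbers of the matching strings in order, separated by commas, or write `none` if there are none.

1, 2, 3, 4, 5, 6, 7

1 → match
2 → match
3 → match
4 → match
5 → match
6 → match
7 → match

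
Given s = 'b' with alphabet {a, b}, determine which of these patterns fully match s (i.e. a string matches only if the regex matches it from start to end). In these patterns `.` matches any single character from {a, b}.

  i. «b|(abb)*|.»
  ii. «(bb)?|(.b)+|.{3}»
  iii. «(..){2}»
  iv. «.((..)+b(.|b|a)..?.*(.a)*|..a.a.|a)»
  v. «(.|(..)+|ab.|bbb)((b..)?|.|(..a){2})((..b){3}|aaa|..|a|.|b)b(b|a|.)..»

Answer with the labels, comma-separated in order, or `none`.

i → match
ii → no match
iii → no match
iv → no match
v → no match

i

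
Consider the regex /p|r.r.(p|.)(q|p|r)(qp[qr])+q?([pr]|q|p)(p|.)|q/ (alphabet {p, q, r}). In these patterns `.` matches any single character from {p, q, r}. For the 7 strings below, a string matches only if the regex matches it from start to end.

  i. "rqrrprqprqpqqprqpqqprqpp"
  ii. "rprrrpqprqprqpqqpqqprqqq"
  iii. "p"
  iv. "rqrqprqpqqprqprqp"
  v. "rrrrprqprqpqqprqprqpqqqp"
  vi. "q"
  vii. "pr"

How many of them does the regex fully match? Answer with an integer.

i → match
ii → match
iii → match
iv → match
v → match
vi → match
vii → no match
Total matched: 6

6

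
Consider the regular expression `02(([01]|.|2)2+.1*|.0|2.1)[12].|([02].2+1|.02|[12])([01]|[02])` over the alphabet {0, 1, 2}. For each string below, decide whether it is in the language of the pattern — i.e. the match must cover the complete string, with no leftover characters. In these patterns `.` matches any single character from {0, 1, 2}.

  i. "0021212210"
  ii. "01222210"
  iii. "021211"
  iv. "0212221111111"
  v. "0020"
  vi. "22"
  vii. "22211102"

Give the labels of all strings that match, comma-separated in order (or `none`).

ii, iv, v, vi

i → no match
ii → match
iii → no match
iv → match
v → match
vi → match
vii → no match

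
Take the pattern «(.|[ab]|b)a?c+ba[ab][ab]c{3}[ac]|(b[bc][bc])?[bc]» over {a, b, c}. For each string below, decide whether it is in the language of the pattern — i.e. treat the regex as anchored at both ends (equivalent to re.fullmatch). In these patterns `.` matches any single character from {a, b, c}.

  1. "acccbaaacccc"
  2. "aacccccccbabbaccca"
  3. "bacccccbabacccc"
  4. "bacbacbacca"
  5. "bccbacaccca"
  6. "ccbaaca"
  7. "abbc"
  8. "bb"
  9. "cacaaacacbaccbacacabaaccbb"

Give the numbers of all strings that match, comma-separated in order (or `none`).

1, 3

1. "acccbaaacccc" → match
2 → no match
3 → match
4. "bacbacbacca" → no match
5. "bccbacaccca" → no match
6. "ccbaaca" → no match
7. "abbc" → no match
8. "bb" → no match
9 → no match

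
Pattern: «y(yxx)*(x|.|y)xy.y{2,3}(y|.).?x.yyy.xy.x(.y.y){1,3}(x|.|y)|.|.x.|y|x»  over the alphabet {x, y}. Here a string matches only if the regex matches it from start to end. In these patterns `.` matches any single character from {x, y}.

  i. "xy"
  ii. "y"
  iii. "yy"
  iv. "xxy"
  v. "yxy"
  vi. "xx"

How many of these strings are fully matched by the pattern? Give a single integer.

i → no match
ii → match
iii → no match
iv → match
v → match
vi → no match
Total matched: 3

3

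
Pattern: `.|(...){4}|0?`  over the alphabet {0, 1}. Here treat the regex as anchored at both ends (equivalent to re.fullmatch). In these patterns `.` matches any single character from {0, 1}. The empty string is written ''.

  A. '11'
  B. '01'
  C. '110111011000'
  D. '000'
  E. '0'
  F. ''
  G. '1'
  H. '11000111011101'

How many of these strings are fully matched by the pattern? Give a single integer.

A. '11' → no match
B. '01' → no match
C. '110111011000' → match
D. '000' → no match
E. '0' → match
F. '' → match
G. '1' → match
H → no match
Total matched: 4

4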